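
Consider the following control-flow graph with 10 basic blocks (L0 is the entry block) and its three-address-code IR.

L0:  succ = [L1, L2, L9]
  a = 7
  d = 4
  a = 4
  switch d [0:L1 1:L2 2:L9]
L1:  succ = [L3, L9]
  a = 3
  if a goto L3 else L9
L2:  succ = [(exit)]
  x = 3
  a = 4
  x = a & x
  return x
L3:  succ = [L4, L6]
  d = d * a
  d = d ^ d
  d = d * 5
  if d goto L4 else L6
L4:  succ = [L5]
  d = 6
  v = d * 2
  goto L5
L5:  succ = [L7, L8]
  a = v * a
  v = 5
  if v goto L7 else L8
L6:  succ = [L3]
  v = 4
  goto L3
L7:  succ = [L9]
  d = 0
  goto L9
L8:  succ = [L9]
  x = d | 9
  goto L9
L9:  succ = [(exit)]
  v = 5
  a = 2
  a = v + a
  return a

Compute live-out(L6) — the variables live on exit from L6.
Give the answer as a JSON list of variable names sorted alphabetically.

Answer: ["a", "d"]

Analysis:
def/use:
  L0: {a,d} / ∅
  L1: {a} / ∅
  L2: {a,x} / ∅
  L3: {d} / {a,d}
  L4: {d,v} / ∅
  L5: {a,v} / {a,v}
  L6: {v} / ∅
  L7: {d} / ∅
  L8: {x} / {d}
  L9: {a,v} / ∅

Backward fixpoint:
  L0 li=∅ lo={d}
  L1 li={d} lo={a,d}
  L2 li=∅ lo=∅
  L3 li={a,d} lo={a,d}
  L4 li={a} lo={a,d,v}
  L5 li={a,d,v} lo={d}
  L6 li={a,d} lo={a,d}
  L7 li=∅ lo=∅
  L8 li={d} lo=∅
  L9 li=∅ lo=∅

live-out(L6) = ["a", "d"]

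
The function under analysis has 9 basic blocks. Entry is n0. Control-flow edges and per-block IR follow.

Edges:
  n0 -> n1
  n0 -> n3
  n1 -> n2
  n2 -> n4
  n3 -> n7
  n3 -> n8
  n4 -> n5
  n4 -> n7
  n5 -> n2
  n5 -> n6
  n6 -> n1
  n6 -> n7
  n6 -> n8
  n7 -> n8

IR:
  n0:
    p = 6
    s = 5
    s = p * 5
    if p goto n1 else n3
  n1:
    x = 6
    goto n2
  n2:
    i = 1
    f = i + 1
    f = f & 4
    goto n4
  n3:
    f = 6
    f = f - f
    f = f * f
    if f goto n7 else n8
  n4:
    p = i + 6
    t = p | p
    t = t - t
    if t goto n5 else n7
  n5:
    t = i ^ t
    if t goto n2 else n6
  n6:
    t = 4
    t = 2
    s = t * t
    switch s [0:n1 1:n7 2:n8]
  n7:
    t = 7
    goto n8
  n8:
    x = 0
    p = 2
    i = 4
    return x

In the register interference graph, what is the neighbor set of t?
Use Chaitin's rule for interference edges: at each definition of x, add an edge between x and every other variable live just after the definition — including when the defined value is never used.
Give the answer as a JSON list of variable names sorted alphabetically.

Per-block:
  n0 def {p,s} use ∅
  n1 def {x} use ∅
  n2 def {f,i} use ∅
  n3 def {f} use ∅
  n4 def {p,t} use {i}
  n5 def {t} use {i,t}
  n6 def {s,t} use ∅
  n7 def {t} use ∅
  n8 def {i,p,x} use ∅

Liveness:
  n0 li=∅ lo=∅
  n1 li=∅ lo=∅
  n2 li=∅ lo={i}
  n3 li=∅ lo=∅
  n4 li={i} lo={i,t}
  n5 li={i,t} lo=∅
  n6 li=∅ lo=∅
  n7 li=∅ lo=∅
  n8 li=∅ lo=∅

Conflict graph:
  f↔{i}
  i↔{f,p,t,x}
  p↔{i,s,x}
  s↔{p}
  t↔{i}
  x↔{i,p}

N(t) = ["i"]

Answer: ["i"]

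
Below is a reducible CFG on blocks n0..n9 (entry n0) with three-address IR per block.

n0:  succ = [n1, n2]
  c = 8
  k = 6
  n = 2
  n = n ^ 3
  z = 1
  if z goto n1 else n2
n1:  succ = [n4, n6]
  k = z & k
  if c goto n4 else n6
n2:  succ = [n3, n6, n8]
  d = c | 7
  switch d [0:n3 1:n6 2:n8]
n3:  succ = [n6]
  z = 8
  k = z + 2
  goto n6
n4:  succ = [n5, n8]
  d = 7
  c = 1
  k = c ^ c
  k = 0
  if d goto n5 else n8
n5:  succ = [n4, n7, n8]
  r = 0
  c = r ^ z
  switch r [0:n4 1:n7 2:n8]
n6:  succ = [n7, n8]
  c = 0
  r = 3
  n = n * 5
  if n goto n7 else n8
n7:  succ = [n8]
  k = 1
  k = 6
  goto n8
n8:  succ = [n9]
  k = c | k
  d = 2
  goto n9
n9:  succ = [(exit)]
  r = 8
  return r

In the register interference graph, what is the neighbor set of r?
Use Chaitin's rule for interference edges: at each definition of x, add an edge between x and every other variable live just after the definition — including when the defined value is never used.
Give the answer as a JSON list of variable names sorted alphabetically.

Answer: ["c", "k", "n", "z"]

Analysis:
Block summaries:
  n0: {c,k,n,z} / ∅
  n1: {k} / {c,k,z}
  n2: {d} / {c}
  n3: {k,z} / ∅
  n4: {c,d,k} / ∅
  n5: {c,r} / {z}
  n6: {c,n,r} / {n}
  n7: {k} / ∅
  n8: {d,k} / {c,k}
  n9: {r} / ∅

Live sets:
  live n0: ∅→{c,k,n,z}
  live n1: {c,k,n,z}→{k,n,z}
  live n2: {c,k,n}→{c,k,n}
  live n3: {n}→{k,n}
  live n4: {z}→{c,k,z}
  live n5: {k,z}→{c,k,z}
  live n6: {k,n}→{c,k}
  live n7: {c}→{c,k}
  live n8: {c,k}→∅
  live n9: ∅→∅

Interfere edges:
  c↔{d,k,n,r,z}
  d↔{c,k,n,z}
  k↔{c,d,n,r,z}
  n↔{c,d,k,r,z}
  r↔{c,k,n,z}
  z↔{c,d,k,n,r}

N(r) = ["c", "k", "n", "z"]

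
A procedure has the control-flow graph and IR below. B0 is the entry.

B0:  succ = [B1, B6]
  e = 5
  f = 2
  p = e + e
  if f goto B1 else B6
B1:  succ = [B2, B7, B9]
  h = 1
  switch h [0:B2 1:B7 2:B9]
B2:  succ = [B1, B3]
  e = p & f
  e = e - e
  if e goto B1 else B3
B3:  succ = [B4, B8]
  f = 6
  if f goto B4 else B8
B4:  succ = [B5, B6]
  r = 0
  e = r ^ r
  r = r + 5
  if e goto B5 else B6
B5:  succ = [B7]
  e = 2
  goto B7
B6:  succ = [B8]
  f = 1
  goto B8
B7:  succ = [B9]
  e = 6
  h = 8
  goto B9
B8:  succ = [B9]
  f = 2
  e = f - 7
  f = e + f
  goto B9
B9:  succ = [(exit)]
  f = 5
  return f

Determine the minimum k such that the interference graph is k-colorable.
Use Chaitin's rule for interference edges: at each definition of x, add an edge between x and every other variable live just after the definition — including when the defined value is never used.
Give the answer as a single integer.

Per-block:
  B0: def={e,f,p} ue=∅
  B1: def={h} ue=∅
  B2: def={e} ue={f,p}
  B3: def={f} ue=∅
  B4: def={e,r} ue=∅
  B5: def={e} ue=∅
  B6: def={f} ue=∅
  B7: def={e,h} ue=∅
  B8: def={e,f} ue=∅
  B9: def={f} ue=∅

Backward fixpoint:
  B0 li=∅ lo={f,p}
  B1 li={f,p} lo={f,p}
  B2 li={f,p} lo={f,p}
  B3 li=∅ lo=∅
  B4 li=∅ lo=∅
  B5 li=∅ lo=∅
  B6 li=∅ lo=∅
  B7 li=∅ lo=∅
  B8 li=∅ lo=∅
  B9 li=∅ lo=∅

Conflict graph:
  e — {f,p,r}
  f — {e,h,p}
  h — {f,p}
  p — {e,f,h}
  r — {e}

Colouring:
  clique {e,f,p} ⇒ need ≥ 3
  assign e→r0 f→r1 h→r0 p→r2 r→r1 — no edge inside a register ⇒ χ ≤ 3
  χ = 3

Answer: 3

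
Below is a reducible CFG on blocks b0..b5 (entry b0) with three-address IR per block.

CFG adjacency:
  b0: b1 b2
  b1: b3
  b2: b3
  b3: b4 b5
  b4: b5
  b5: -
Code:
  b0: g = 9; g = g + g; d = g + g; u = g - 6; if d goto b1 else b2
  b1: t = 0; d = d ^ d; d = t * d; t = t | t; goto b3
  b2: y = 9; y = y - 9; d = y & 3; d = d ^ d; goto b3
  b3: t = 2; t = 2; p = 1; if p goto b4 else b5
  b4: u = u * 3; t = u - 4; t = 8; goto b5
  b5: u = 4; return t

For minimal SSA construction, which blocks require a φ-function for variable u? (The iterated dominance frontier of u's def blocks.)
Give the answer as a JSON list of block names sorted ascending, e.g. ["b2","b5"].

idom tree: b1←b0 b2←b0 b3←b0 b4←b3 b5←b3
Join-block Dom:
  b3: preds {b1,b2}: {b0,b1} ∩ {b0,b2} = {b0}; idom=b0
  b5: preds {b3,b4}: {b0,b3} ∩ {b0,b3,b4} = {b0,b3}; idom=b3

DF walk-up:
  join b3 pred b1: b1 stop@b0
  join b3 pred b2: b2 stop@b0
  join b5 pred b3: · stop@b3
  join b5 pred b4: b4 stop@b3
  b0: DF=∅
  b1: DF={b3}
  b2: DF={b3}
  b3: DF=∅
  b4: DF={b5}
  b5: DF=∅

φ for u: defs {b0,b4,b5}
  DF⁺ = {b5}

Answer: ["b5"]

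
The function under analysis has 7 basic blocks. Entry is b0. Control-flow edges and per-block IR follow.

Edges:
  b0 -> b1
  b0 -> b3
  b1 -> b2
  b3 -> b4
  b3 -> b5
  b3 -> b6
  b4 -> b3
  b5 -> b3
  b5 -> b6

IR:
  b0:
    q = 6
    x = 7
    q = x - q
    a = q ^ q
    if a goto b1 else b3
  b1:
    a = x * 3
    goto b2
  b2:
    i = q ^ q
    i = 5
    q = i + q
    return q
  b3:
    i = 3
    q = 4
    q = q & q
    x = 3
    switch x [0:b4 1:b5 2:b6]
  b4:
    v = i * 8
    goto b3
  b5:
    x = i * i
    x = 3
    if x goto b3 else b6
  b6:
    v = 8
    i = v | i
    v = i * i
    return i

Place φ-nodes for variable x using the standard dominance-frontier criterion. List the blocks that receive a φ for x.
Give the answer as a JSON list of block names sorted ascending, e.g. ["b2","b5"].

idom tree: b1←b0 b2←b1 b3←b0 b4←b3 b5←b3 b6←b3
Dom at joins:
  b3: preds {b0,b4,b5}: {b0} ∩ {b0,b3,b4} ∩ {b0,b3,b5} = {b0}; idom=b0
  b6: preds {b3,b5}: {b0,b3} ∩ {b0,b3,b5} = {b0,b3}; idom=b3

Frontier:
  join b3 pred b0: · stop@b0
  join b3 pred b4: b4→b3 stop@b0
  join b3 pred b5: b5→b3 stop@b0
  join b6 pred b3: · stop@b3
  join b6 pred b5: b5 stop@b3
  DF(b0)=∅
  DF(b1)=∅
  DF(b2)=∅
  DF(b3)={b3}
  DF(b4)={b3}
  DF(b5)={b3,b6}
  DF(b6)=∅

φ for x: defs {b0,b3,b5}
  DF⁺ = {b3,b6}

Answer: ["b3", "b6"]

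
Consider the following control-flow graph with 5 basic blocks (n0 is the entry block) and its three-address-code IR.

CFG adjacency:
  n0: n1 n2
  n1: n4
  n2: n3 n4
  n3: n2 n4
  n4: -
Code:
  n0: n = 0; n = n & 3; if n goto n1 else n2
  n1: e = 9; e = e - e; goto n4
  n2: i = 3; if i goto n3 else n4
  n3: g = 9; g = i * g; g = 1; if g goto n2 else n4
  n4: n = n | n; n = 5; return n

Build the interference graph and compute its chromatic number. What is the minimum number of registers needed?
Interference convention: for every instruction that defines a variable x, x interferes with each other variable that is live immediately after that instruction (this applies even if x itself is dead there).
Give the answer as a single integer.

def/use:
  n0: def={n} ue=∅
  n1: def={e} ue=∅
  n2: def={i} ue=∅
  n3: def={g} ue={i}
  n4: def={n} ue={n}

Live sets:
  n0 li=∅ lo={n}
  n1 li={n} lo={n}
  n2 li={n} lo={i,n}
  n3 li={i,n} lo={n}
  n4 li={n} lo=∅

Interfere edges:
  e — {n}
  g — {i,n}
  i — {g,n}
  n — {e,g,i}

Chromatic number:
  lower bound: {g,i,n} mutually conflict ⇒ χ ≥ 3
  assign e→R1 g→R1 i→R2 n→R0 — no edge inside a register ⇒ χ ≤ 3
  χ = 3

Answer: 3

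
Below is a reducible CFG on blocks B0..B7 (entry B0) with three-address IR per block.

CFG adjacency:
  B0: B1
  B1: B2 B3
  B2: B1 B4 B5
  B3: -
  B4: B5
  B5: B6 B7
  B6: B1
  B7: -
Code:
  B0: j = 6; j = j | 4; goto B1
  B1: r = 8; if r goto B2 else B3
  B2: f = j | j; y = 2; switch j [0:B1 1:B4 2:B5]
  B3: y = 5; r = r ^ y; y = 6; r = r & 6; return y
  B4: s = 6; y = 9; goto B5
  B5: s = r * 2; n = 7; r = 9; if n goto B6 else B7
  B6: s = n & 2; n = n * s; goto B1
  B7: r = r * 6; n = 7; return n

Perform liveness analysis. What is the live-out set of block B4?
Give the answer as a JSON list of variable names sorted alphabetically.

Answer: ["j", "r"]

Working:
Per-block:
  B0: {j} / ∅
  B1: {r} / ∅
  B2: {f,y} / {j}
  B3: {r,y} / {r}
  B4: {s,y} / ∅
  B5: {n,r,s} / {r}
  B6: {n,s} / {n}
  B7: {n,r} / {r}

Liveness:
  B0 li=∅ lo={j}
  B1 li={j} lo={j,r}
  B2 li={j,r} lo={j,r}
  B3 li={r} lo=∅
  B4 li={j,r} lo={j,r}
  B5 li={j,r} lo={j,n,r}
  B6 li={j,n} lo={j}
  B7 li={r} lo=∅

live-out(B4) = ["j", "r"]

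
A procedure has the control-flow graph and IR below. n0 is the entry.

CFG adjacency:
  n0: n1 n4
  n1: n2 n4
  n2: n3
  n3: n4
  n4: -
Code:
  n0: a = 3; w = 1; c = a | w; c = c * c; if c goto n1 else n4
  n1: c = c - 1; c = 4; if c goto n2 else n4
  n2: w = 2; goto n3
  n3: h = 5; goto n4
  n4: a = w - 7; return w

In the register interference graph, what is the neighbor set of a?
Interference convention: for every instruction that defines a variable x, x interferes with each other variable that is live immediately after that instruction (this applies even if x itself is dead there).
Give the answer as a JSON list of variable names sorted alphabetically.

Answer: ["w"]

Analysis:
Per-block:
  n0 def {a,c,w} use ∅
  n1 def {c} use {c}
  n2 def {w} use ∅
  n3 def {h} use ∅
  n4 def {a} use {w}

Live sets:
  n0: in=∅ out={c,w}
  n1: in={c,w} out={w}
  n2: in=∅ out={w}
  n3: in={w} out={w}
  n4: in={w} out=∅

Interference:
  a — {w}
  c — {w}
  h — {w}
  w — {a,c,h}

N(a) = ["w"]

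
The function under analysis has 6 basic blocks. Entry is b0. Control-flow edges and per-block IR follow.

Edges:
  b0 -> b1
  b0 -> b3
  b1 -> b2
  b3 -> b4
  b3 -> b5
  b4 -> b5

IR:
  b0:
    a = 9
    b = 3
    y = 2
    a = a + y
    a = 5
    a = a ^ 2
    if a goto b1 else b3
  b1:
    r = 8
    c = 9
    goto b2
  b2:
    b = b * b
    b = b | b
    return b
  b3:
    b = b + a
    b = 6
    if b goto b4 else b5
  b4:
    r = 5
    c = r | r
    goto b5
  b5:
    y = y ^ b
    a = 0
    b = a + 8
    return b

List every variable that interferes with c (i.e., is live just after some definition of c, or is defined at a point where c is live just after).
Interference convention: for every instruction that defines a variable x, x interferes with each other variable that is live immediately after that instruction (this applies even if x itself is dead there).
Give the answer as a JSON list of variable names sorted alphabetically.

Answer: ["b", "y"]

Analysis:
def/use:
  b0: {a,b,y} / ∅
  b1: {c,r} / ∅
  b2: {b} / {b}
  b3: {b} / {a,b}
  b4: {c,r} / ∅
  b5: {a,b,y} / {b,y}

Liveness:
  live b0: ∅→{a,b,y}
  live b1: {b}→{b}
  live b2: {b}→∅
  live b3: {a,b,y}→{b,y}
  live b4: {b,y}→{b,y}
  live b5: {b,y}→∅

Interfere edges:
  a: {b,y}
  b: {a,c,r,y}
  c: {b,y}
  r: {b,y}
  y: {a,b,c,r}

N(c) = ["b", "y"]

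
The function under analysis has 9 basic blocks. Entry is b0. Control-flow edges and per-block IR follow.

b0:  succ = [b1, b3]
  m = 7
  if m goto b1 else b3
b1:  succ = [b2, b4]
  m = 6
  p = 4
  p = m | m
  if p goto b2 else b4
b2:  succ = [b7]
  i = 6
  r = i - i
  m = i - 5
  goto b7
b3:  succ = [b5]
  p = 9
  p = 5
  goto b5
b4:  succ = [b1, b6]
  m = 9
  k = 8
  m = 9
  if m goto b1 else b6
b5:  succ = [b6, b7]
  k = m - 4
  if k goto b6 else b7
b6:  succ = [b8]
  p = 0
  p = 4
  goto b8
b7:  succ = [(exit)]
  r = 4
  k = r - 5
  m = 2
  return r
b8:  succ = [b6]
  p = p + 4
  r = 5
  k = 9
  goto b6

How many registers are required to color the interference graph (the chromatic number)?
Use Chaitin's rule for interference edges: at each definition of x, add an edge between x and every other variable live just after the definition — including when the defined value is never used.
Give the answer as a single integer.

Answer: 2

Analysis:
Per-block:
  b0: def={m} ue=∅
  b1: def={m,p} ue=∅
  b2: def={i,m,r} ue=∅
  b3: def={p} ue=∅
  b4: def={k,m} ue=∅
  b5: def={k} ue={m}
  b6: def={p} ue=∅
  b7: def={k,m,r} ue=∅
  b8: def={k,p,r} ue={p}

Backward fixpoint:
  live b0: ∅→{m}
  live b1: ∅→∅
  live b2: ∅→∅
  live b3: {m}→{m}
  live b4: ∅→∅
  live b5: {m}→∅
  live b6: ∅→{p}
  live b7: ∅→∅
  live b8: {p}→∅

Conflict graph:
  i — {r}
  k — {r}
  m — {p,r}
  p — {m}
  r — {i,k,m}

Chromatic number:
  lower bound: {i,r} mutually conflict ⇒ χ ≥ 2
  assign i→r1 k→r1 m→r1 p→r0 r→r0 — no edge inside a register ⇒ χ ≤ 2
  χ = 2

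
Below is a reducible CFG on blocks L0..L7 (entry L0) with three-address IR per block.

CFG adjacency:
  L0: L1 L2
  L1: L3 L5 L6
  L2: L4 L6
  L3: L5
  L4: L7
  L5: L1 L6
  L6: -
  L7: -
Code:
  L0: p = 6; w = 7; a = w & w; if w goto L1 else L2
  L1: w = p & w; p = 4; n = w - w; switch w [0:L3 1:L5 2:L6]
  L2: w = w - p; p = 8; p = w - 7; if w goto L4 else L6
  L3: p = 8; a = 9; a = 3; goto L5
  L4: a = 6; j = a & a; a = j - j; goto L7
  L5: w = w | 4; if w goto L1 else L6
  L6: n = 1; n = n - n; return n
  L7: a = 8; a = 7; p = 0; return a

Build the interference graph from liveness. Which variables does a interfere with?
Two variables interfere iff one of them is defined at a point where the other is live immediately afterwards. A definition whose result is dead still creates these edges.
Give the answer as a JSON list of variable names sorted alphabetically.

Answer: ["p", "w"]

Analysis:
Block summaries:
  L0: def={a,p,w} ue=∅
  L1: def={n,p,w} ue={p,w}
  L2: def={p,w} ue={p,w}
  L3: def={a,p} ue=∅
  L4: def={a,j} ue=∅
  L5: def={w} ue={w}
  L6: def={n} ue=∅
  L7: def={a,p} ue=∅

Backward fixpoint:
  L0 li=∅ lo={p,w}
  L1 li={p,w} lo={p,w}
  L2 li={p,w} lo=∅
  L3 li={w} lo={p,w}
  L4 li=∅ lo=∅
  L5 li={p,w} lo={p,w}
  L6 li=∅ lo=∅
  L7 li=∅ lo=∅

Interference:
  a: {p,w}
  j: ∅
  n: {p,w}
  p: {a,n,w}
  w: {a,n,p}

N(a) = ["p", "w"]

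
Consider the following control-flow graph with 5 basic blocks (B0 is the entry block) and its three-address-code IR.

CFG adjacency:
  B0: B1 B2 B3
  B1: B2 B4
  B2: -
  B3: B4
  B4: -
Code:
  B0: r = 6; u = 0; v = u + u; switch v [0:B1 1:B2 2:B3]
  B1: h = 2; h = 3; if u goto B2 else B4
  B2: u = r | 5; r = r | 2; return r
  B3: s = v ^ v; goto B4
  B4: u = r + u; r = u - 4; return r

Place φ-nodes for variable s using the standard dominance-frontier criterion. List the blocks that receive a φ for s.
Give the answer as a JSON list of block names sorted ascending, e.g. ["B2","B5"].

idom tree: B1←B0 B2←B0 B3←B0 B4←B0
Dom at joins:
  B2: preds {B0,B1}: {B0} ∩ {B0,B1} = {B0}; idom=B0
  B4: preds {B1,B3}: {B0,B1} ∩ {B0,B3} = {B0}; idom=B0

DF derivation:
  B2←B0: walk · to B0
  B2←B1: walk B1 to B0
  B4←B1: walk B1 to B0
  B4←B3: walk B3 to B0
  B0: DF=∅
  B1: DF={B2,B4}
  B2: DF=∅
  B3: DF={B4}
  B4: DF=∅

φ for s: defs {B3}
  DF⁺ = {B4}

Answer: ["B4"]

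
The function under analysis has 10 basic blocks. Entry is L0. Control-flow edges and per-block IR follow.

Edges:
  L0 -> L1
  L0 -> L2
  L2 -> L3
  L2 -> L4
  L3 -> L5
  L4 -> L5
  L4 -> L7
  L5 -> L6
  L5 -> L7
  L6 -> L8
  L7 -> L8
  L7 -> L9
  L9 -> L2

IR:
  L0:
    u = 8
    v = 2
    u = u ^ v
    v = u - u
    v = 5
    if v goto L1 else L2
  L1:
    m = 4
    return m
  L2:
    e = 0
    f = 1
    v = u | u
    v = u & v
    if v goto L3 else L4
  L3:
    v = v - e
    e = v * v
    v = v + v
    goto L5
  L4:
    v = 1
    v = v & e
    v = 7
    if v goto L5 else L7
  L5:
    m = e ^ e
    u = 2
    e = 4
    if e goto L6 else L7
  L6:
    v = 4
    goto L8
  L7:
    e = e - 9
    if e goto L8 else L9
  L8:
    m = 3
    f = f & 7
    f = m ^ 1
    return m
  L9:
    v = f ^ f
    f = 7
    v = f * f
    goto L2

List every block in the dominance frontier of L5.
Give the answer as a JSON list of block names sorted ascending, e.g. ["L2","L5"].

idom tree: L1←L0 L2←L0 L3←L2 L4←L2 L5←L2 L6←L5 L7←L2 L8←L2 L9←L7
Join-block Dom:
  L2: preds {L0,L9}: {L0} ∩ {L0,L2,L7,L9} = {L0}; idom=L0
  L5: preds {L3,L4}: {L0,L2,L3} ∩ {L0,L2,L4} = {L0,L2}; idom=L2
  L7: preds {L4,L5}: {L0,L2,L4} ∩ {L0,L2,L5} = {L0,L2}; idom=L2
  L8: preds {L6,L7}: {L0,L2,L5,L6} ∩ {L0,L2,L7} = {L0,L2}; idom=L2

Frontier:
  join L2 pred L0: · stop@L0
  join L2 pred L9: L9→L7→L2 stop@L0
  join L5 pred L3: L3 stop@L2
  join L5 pred L4: L4 stop@L2
  join L7 pred L4: L4 stop@L2
  join L7 pred L5: L5 stop@L2
  join L8 pred L6: L6→L5 stop@L2
  join L8 pred L7: L7 stop@L2
  DF(L0)=∅
  DF(L1)=∅
  DF(L2)={L2}
  DF(L3)={L5}
  DF(L4)={L5,L7}
  DF(L5)={L7,L8}
  DF(L6)={L8}
  DF(L7)={L2,L8}
  DF(L8)=∅
  DF(L9)={L2}

DF(L5) = ["L7", "L8"]

Answer: ["L7", "L8"]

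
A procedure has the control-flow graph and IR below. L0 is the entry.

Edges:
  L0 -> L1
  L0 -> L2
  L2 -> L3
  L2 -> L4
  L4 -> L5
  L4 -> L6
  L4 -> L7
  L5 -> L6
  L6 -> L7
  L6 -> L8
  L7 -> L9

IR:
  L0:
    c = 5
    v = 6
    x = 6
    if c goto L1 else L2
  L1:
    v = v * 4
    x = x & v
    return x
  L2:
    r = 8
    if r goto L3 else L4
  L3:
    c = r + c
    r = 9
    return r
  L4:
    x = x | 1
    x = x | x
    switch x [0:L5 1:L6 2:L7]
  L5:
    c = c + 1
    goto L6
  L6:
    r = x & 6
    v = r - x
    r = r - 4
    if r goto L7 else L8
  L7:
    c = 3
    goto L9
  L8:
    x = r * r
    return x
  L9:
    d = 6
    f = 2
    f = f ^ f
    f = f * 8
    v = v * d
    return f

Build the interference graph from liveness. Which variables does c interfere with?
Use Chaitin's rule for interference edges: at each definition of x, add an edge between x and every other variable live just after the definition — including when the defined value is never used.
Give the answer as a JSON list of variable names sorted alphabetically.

Block summaries:
  L0 def {c,v,x} use ∅
  L1 def {v,x} use {v,x}
  L2 def {r} use ∅
  L3 def {c,r} use {c,r}
  L4 def {x} use {x}
  L5 def {c} use {c}
  L6 def {r,v} use {x}
  L7 def {c} use ∅
  L8 def {x} use {r}
  L9 def {d,f,v} use {v}

Backward fixpoint:
  L0: in=∅ out={c,v,x}
  L1: in={v,x} out=∅
  L2: in={c,v,x} out={c,r,v,x}
  L3: in={c,r} out=∅
  L4: in={c,v,x} out={c,v,x}
  L5: in={c,x} out={x}
  L6: in={x} out={r,v}
  L7: in={v} out={v}
  L8: in={r} out=∅
  L9: in={v} out=∅

Interfere edges:
  c↔{r,v,x}
  d↔{f,v}
  f↔{d,v}
  r↔{c,v,x}
  v↔{c,d,f,r,x}
  x↔{c,r,v}

N(c) = ["r", "v", "x"]

Answer: ["r", "v", "x"]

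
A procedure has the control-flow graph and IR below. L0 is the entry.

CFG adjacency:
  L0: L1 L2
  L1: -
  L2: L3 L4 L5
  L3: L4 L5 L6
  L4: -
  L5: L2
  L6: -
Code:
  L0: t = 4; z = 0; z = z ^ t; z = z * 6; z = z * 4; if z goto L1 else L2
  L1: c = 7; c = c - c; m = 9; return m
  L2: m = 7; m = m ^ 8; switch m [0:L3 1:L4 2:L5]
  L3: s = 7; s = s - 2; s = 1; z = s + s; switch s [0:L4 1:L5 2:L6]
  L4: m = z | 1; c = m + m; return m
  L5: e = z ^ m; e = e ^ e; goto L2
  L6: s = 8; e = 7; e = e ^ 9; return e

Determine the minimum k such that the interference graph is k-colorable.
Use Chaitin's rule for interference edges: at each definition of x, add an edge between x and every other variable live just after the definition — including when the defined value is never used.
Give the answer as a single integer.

def/use:
  L0: def={t,z} ue=∅
  L1: def={c,m} ue=∅
  L2: def={m} ue=∅
  L3: def={s,z} ue=∅
  L4: def={c,m} ue={z}
  L5: def={e} ue={m,z}
  L6: def={e,s} ue=∅

Live sets:
  L0 li=∅ lo={z}
  L1 li=∅ lo=∅
  L2 li={z} lo={m,z}
  L3 li={m} lo={m,z}
  L4 li={z} lo=∅
  L5 li={m,z} lo={z}
  L6 li=∅ lo=∅

Conflict graph:
  c↔{m}
  e↔{z}
  m↔{c,s,z}
  s↔{m,z}
  t↔{z}
  z↔{e,m,s,t}

Chromatic number:
  {m,s,z} pairwise interfere (3-clique) ⇒ χ ≥ 3
  3-colouring: R0={c,z}  R1={e,m,t}  R2={s}
  χ = 3

Answer: 3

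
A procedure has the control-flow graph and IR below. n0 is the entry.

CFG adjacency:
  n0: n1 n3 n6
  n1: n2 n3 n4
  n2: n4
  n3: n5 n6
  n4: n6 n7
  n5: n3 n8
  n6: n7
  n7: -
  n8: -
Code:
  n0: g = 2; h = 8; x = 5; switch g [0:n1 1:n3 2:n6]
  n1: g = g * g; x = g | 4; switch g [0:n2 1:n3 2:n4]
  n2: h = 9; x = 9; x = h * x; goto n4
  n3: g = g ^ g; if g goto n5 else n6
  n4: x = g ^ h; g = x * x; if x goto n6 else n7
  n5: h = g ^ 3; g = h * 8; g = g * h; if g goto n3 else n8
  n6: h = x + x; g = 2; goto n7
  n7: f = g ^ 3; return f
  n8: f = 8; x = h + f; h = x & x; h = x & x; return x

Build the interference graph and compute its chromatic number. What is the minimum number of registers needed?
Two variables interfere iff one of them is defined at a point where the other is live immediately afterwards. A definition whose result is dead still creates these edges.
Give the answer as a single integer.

def/use:
  n0: def={g,h,x} ue=∅
  n1: def={g,x} ue={g}
  n2: def={h,x} ue=∅
  n3: def={g} ue={g}
  n4: def={g,x} ue={g,h}
  n5: def={g,h} ue={g}
  n6: def={g,h} ue={x}
  n7: def={f} ue={g}
  n8: def={f,h,x} ue={h}

Liveness:
  n0 li=∅ lo={g,h,x}
  n1 li={g,h} lo={g,h,x}
  n2 li={g} lo={g,h}
  n3 li={g,x} lo={g,x}
  n4 li={g,h} lo={g,x}
  n5 li={g,x} lo={g,h,x}
  n6 li={x} lo={g}
  n7 li={g} lo=∅
  n8 li={h} lo=∅

Interfere edges:
  f↔{h}
  g↔{h,x}
  h↔{f,g,x}
  x↔{g,h}

Chromatic number:
  clique {g,h,x} ⇒ need ≥ 3
  3-colouring: R0={h}  R1={f,g}  R2={x}
  χ = 3

Answer: 3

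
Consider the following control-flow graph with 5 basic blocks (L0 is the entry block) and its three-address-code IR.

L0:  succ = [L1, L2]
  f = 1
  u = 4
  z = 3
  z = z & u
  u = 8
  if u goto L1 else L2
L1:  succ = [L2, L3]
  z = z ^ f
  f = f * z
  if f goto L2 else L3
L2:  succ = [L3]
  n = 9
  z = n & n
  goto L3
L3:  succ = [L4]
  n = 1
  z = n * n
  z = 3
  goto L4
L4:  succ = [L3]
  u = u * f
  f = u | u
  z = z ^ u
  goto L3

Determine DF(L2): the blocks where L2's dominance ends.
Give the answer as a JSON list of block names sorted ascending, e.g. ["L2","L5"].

Answer: ["L3"]

Analysis:
idom tree: L1←L0 L2←L0 L3←L0 L4←L3
Dom at joins:
  L2: preds {L0,L1}: {L0} ∩ {L0,L1} = {L0}; idom=L0
  L3: preds {L1,L2,L4}: {L0,L1} ∩ {L0,L2} ∩ {L0,L3,L4} = {L0}; idom=L0

Frontier:
  join L2 pred L0: · stop@L0
  join L2 pred L1: L1 stop@L0
  join L3 pred L1: L1 stop@L0
  join L3 pred L2: L2 stop@L0
  join L3 pred L4: L4→L3 stop@L0
  L0 → ∅
  L1 → {L2,L3}
  L2 → {L3}
  L3 → {L3}
  L4 → {L3}

DF(L2) = ["L3"]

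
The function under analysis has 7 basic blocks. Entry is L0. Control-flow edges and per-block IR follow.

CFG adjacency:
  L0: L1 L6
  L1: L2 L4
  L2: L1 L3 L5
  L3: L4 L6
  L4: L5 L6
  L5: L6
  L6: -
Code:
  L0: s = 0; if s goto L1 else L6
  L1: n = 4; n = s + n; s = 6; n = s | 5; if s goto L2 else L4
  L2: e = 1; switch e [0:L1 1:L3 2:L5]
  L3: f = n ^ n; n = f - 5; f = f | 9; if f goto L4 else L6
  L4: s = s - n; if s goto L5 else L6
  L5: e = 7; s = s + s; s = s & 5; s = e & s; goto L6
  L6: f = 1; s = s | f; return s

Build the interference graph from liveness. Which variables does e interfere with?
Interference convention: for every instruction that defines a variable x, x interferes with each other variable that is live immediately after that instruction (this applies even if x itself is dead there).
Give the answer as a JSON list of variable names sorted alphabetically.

Per-block:
  L0 def {s} use ∅
  L1 def {n,s} use {s}
  L2 def {e} use ∅
  L3 def {f,n} use {n}
  L4 def {s} use {n,s}
  L5 def {e,s} use {s}
  L6 def {f,s} use {s}

Liveness:
  L0: in=∅ out={s}
  L1: in={s} out={n,s}
  L2: in={n,s} out={n,s}
  L3: in={n,s} out={n,s}
  L4: in={n,s} out={s}
  L5: in={s} out={s}
  L6: in={s} out=∅

Conflict graph:
  e: {n,s}
  f: {n,s}
  n: {e,f,s}
  s: {e,f,n}

N(e) = ["n", "s"]

Answer: ["n", "s"]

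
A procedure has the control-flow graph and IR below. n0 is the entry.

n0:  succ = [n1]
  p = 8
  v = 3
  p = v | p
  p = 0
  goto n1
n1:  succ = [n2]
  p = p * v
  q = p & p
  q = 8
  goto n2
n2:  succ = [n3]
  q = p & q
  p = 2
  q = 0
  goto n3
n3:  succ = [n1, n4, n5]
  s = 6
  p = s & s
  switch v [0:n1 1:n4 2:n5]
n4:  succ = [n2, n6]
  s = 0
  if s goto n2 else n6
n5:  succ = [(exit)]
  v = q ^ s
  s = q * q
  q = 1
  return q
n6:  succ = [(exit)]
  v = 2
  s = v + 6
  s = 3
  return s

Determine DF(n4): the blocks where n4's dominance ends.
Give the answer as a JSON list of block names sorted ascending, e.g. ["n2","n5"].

idom tree: n1←n0 n2←n1 n3←n2 n4←n3 n5←n3 n6←n4
Join-block Dom:
  n1: preds {n0,n3}: {n0} ∩ {n0,n1,n2,n3} = {n0}; idom=n0
  n2: preds {n1,n4}: {n0,n1} ∩ {n0,n1,n2,n3,n4} = {n0,n1}; idom=n1

DF derivation:
  join n1 pred n0: · stop@n0
  join n1 pred n3: n3→n2→n1 stop@n0
  join n2 pred n1: · stop@n1
  join n2 pred n4: n4→n3→n2 stop@n1
  n0 → ∅
  n1 → {n1}
  n2 → {n1,n2}
  n3 → {n1,n2}
  n4 → {n2}
  n5 → ∅
  n6 → ∅

DF(n4) = ["n2"]

Answer: ["n2"]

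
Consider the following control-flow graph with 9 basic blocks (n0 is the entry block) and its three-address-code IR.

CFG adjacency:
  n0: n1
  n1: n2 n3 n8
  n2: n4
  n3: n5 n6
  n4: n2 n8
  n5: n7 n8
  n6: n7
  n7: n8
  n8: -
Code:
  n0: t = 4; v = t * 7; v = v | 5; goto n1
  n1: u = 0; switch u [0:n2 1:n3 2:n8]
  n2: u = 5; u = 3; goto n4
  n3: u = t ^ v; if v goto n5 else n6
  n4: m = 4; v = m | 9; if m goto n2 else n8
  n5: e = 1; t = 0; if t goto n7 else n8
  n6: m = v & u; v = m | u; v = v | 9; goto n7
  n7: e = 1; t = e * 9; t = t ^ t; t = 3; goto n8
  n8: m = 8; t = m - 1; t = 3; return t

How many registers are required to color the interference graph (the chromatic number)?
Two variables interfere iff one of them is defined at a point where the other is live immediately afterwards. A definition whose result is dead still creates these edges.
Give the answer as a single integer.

Answer: 3

Derivation:
Per-block:
  n0: {t,v} / ∅
  n1: {u} / ∅
  n2: {u} / ∅
  n3: {u} / {t,v}
  n4: {m,v} / ∅
  n5: {e,t} / ∅
  n6: {m,v} / {u,v}
  n7: {e,t} / ∅
  n8: {m,t} / ∅

Live sets:
  live n0: ∅→{t,v}
  live n1: {t,v}→{t,v}
  live n2: ∅→∅
  live n3: {t,v}→{u,v}
  live n4: ∅→∅
  live n5: ∅→∅
  live n6: {u,v}→∅
  live n7: ∅→∅
  live n8: ∅→∅

Interference:
  e↔∅
  m↔{u,v}
  t↔{u,v}
  u↔{m,t,v}
  v↔{m,t,u}

Registers:
  clique {m,u,v} ⇒ need ≥ 3
  3-colouring: c0={e,u}  c1={v}  c2={m,t}
  χ = 3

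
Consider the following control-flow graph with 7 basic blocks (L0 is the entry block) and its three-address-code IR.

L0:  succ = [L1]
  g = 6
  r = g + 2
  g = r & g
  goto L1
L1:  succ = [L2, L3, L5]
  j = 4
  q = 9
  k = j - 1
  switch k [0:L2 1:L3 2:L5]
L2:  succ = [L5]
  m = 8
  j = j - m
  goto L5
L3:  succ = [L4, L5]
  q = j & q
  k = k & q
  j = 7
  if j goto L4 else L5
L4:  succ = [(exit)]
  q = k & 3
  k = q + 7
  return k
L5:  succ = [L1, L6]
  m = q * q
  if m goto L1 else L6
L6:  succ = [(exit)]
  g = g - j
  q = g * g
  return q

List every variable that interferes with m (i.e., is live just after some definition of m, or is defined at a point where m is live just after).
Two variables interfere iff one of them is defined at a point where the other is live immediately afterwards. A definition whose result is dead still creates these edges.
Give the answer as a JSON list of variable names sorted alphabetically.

def/use:
  L0: def={g,r} ue=∅
  L1: def={j,k,q} ue=∅
  L2: def={j,m} ue={j}
  L3: def={j,k,q} ue={j,k,q}
  L4: def={k,q} ue={k}
  L5: def={m} ue={q}
  L6: def={g,q} ue={g,j}

Backward fixpoint:
  L0: in=∅ out={g}
  L1: in={g} out={g,j,k,q}
  L2: in={g,j,q} out={g,j,q}
  L3: in={g,j,k,q} out={g,j,k,q}
  L4: in={k} out=∅
  L5: in={g,j,q} out={g,j}
  L6: in={g,j} out=∅

Interfere edges:
  g: {j,k,m,q,r}
  j: {g,k,m,q}
  k: {g,j,q}
  m: {g,j,q}
  q: {g,j,k,m}
  r: {g}

N(m) = ["g", "j", "q"]

Answer: ["g", "j", "q"]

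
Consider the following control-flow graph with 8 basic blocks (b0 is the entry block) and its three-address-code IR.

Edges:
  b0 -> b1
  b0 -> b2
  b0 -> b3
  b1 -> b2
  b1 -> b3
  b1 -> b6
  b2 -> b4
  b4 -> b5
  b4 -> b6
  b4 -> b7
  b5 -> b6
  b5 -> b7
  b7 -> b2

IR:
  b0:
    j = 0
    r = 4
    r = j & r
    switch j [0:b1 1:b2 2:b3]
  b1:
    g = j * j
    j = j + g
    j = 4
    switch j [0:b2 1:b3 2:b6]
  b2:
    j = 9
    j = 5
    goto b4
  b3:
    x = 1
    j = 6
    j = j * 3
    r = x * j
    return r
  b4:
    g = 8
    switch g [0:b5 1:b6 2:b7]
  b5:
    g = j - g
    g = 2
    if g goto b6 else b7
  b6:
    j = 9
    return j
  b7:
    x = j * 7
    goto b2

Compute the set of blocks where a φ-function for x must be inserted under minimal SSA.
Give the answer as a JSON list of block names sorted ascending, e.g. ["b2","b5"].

Answer: ["b2", "b6"]

Derivation:
idom tree: b1←b0 b2←b0 b3←b0 b4←b2 b5←b4 b6←b0 b7←b4
Dom at joins:
  b2: preds {b0,b1,b7}: {b0} ∩ {b0,b1} ∩ {b0,b2,b4,b7} = {b0}; idom=b0
  b3: preds {b0,b1}: {b0} ∩ {b0,b1} = {b0}; idom=b0
  b6: preds {b1,b4,b5}: {b0,b1} ∩ {b0,b2,b4} ∩ {b0,b2,b4,b5} = {b0}; idom=b0
  b7: preds {b4,b5}: {b0,b2,b4} ∩ {b0,b2,b4,b5} = {b0,b2,b4}; idom=b4

Frontier:
  join b2 pred b0: · stop@b0
  join b2 pred b1: b1 stop@b0
  join b2 pred b7: b7→b4→b2 stop@b0
  join b3 pred b0: · stop@b0
  join b3 pred b1: b1 stop@b0
  join b6 pred b1: b1 stop@b0
  join b6 pred b4: b4→b2 stop@b0
  join b6 pred b5: b5→b4→b2 stop@b0
  join b7 pred b4: · stop@b4
  join b7 pred b5: b5 stop@b4
  b0 → ∅
  b1 → {b2,b3,b6}
  b2 → {b2,b6}
  b3 → ∅
  b4 → {b2,b6}
  b5 → {b6,b7}
  b6 → ∅
  b7 → {b2}

φ for x: defs {b3,b7}
  DF⁺ = {b2,b6}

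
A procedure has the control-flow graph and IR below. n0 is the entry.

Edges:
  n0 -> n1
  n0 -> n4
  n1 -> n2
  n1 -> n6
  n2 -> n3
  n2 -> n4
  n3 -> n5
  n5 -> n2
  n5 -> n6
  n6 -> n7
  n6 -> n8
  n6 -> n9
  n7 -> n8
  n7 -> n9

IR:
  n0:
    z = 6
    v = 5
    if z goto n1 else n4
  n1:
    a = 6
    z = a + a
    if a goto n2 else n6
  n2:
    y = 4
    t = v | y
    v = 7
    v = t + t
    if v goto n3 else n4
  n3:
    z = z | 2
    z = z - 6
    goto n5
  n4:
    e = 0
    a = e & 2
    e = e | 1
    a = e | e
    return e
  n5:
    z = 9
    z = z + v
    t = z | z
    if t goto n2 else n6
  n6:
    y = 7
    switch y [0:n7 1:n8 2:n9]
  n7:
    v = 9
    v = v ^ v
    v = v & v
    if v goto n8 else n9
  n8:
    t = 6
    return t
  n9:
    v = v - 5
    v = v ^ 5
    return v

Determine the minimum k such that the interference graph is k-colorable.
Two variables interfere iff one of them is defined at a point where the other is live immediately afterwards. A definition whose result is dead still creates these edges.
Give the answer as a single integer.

Per-block:
  n0: def={v,z} ue=∅
  n1: def={a,z} ue=∅
  n2: def={t,v,y} ue={v}
  n3: def={z} ue={z}
  n4: def={a,e} ue=∅
  n5: def={t,z} ue={v}
  n6: def={y} ue=∅
  n7: def={v} ue=∅
  n8: def={t} ue=∅
  n9: def={v} ue={v}

Backward fixpoint:
  live n0: ∅→{v}
  live n1: {v}→{v,z}
  live n2: {v,z}→{v,z}
  live n3: {v,z}→{v}
  live n4: ∅→∅
  live n5: {v}→{v,z}
  live n6: {v}→{v}
  live n7: ∅→{v}
  live n8: ∅→∅
  live n9: {v}→∅

Interference:
  a: {e,v,z}
  e: {a}
  t: {v,z}
  v: {a,t,y,z}
  y: {v,z}
  z: {a,t,v,y}

Chromatic number:
  {a,v,z} pairwise interfere (3-clique) ⇒ χ ≥ 3
  3-colouring: R0={e,v}  R1={z}  R2={a,t,y}
  χ = 3

Answer: 3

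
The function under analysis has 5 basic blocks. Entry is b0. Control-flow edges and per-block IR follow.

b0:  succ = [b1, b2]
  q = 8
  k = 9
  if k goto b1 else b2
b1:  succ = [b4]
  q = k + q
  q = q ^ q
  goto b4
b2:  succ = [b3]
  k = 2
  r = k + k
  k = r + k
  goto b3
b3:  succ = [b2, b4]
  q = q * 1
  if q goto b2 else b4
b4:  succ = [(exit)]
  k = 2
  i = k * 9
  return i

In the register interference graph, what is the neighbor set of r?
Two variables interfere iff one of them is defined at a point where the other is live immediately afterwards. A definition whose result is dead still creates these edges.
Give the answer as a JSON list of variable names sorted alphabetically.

Answer: ["k", "q"]

Working:
Block summaries:
  b0: def={k,q} ue=∅
  b1: def={q} ue={k,q}
  b2: def={k,r} ue=∅
  b3: def={q} ue={q}
  b4: def={i,k} ue=∅

Live sets:
  live b0: ∅→{k,q}
  live b1: {k,q}→∅
  live b2: {q}→{q}
  live b3: {q}→{q}
  live b4: ∅→∅

Conflict graph:
  i — ∅
  k — {q,r}
  q — {k,r}
  r — {k,q}

N(r) = ["k", "q"]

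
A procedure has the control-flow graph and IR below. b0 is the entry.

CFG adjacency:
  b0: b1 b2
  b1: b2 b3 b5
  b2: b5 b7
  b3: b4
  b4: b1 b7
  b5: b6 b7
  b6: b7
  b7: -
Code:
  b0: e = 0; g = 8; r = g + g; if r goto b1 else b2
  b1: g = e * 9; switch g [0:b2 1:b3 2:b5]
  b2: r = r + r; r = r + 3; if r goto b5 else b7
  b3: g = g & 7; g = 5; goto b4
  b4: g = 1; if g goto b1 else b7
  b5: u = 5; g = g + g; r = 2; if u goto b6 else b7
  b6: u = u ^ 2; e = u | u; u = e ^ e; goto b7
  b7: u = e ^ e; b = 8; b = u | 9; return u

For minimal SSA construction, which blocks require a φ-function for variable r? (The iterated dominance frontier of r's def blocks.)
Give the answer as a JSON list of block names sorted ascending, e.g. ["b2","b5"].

idom tree: b1←b0 b2←b0 b3←b1 b4←b3 b5←b0 b6←b5 b7←b0
Dom∩ at merges:
  b1: preds {b0,b4}: {b0} ∩ {b0,b1,b3,b4} = {b0}; idom=b0
  b2: preds {b0,b1}: {b0} ∩ {b0,b1} = {b0}; idom=b0
  b5: preds {b1,b2}: {b0,b1} ∩ {b0,b2} = {b0}; idom=b0
  b7: preds {b2,b4,b5,b6}: {b0,b2} ∩ {b0,b1,b3,b4} ∩ {b0,b5} ∩ {b0,b5,b6} = {b0}; idom=b0

DF walk-up:
  join b1 pred b0: · stop@b0
  join b1 pred b4: b4→b3→b1 stop@b0
  join b2 pred b0: · stop@b0
  join b2 pred b1: b1 stop@b0
  join b5 pred b1: b1 stop@b0
  join b5 pred b2: b2 stop@b0
  join b7 pred b2: b2 stop@b0
  join b7 pred b4: b4→b3→b1 stop@b0
  join b7 pred b5: b5 stop@b0
  join b7 pred b6: b6→b5 stop@b0
  b0: DF=∅
  b1: DF={b1,b2,b5,b7}
  b2: DF={b5,b7}
  b3: DF={b1,b7}
  b4: DF={b1,b7}
  b5: DF={b7}
  b6: DF={b7}
  b7: DF=∅

φ for r: defs {b0,b2,b5}
  DF⁺ = {b5,b7}

Answer: ["b5", "b7"]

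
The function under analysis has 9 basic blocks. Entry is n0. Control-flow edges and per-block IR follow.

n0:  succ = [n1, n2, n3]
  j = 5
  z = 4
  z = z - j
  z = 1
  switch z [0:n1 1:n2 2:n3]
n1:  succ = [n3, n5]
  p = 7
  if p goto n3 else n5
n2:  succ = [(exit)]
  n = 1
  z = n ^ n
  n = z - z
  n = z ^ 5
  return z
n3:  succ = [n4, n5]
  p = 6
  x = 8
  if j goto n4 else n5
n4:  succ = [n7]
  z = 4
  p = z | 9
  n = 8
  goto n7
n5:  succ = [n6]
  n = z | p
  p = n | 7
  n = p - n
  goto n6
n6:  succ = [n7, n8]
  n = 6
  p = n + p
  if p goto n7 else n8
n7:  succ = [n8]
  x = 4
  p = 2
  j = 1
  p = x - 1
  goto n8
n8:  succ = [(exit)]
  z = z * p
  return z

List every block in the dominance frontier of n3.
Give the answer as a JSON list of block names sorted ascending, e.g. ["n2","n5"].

idom tree: n1←n0 n2←n0 n3←n0 n4←n3 n5←n0 n6←n5 n7←n0 n8←n0
Dom∩ at merges:
  n3: preds {n0,n1}: {n0} ∩ {n0,n1} = {n0}; idom=n0
  n5: preds {n1,n3}: {n0,n1} ∩ {n0,n3} = {n0}; idom=n0
  n7: preds {n4,n6}: {n0,n3,n4} ∩ {n0,n5,n6} = {n0}; idom=n0
  n8: preds {n6,n7}: {n0,n5,n6} ∩ {n0,n7} = {n0}; idom=n0

DF walk-up:
  join n3 pred n0: · stop@n0
  join n3 pred n1: n1 stop@n0
  join n5 pred n1: n1 stop@n0
  join n5 pred n3: n3 stop@n0
  join n7 pred n4: n4→n3 stop@n0
  join n7 pred n6: n6→n5 stop@n0
  join n8 pred n6: n6→n5 stop@n0
  join n8 pred n7: n7 stop@n0
  DF(n0)=∅
  DF(n1)={n3,n5}
  DF(n2)=∅
  DF(n3)={n5,n7}
  DF(n4)={n7}
  DF(n5)={n7,n8}
  DF(n6)={n7,n8}
  DF(n7)={n8}
  DF(n8)=∅

DF(n3) = ["n5", "n7"]

Answer: ["n5", "n7"]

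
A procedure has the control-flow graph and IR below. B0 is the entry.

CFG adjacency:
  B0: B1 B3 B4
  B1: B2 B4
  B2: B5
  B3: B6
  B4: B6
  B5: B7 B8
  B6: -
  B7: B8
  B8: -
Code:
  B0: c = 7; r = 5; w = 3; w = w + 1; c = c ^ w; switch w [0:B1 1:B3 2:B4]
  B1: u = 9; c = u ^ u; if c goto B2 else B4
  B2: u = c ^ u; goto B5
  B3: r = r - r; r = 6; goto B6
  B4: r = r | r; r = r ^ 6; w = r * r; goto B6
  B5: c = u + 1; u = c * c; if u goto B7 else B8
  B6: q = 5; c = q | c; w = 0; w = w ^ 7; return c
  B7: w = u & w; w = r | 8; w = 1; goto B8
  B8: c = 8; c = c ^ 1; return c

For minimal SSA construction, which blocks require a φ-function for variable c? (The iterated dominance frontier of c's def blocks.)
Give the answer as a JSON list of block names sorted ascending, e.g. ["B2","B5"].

Answer: ["B4", "B6"]

Derivation:
idom tree: B1←B0 B2←B1 B3←B0 B4←B0 B5←B2 B6←B0 B7←B5 B8←B5
Join-block Dom:
  B4: preds {B0,B1}: {B0} ∩ {B0,B1} = {B0}; idom=B0
  B6: preds {B3,B4}: {B0,B3} ∩ {B0,B4} = {B0}; idom=B0
  B8: preds {B5,B7}: {B0,B1,B2,B5} ∩ {B0,B1,B2,B5,B7} = {B0,B1,B2,B5}; idom=B5

DF walk-up:
  B4←B0: walk · to B0
  B4←B1: walk B1 to B0
  B6←B3: walk B3 to B0
  B6←B4: walk B4 to B0
  B8←B5: walk · to B5
  B8←B7: walk B7 to B5
  B0 → ∅
  B1 → {B4}
  B2 → ∅
  B3 → {B6}
  B4 → {B6}
  B5 → ∅
  B6 → ∅
  B7 → {B8}
  B8 → ∅

φ for c: defs {B0,B1,B5,B6,B8}
  DF⁺ = {B4,B6}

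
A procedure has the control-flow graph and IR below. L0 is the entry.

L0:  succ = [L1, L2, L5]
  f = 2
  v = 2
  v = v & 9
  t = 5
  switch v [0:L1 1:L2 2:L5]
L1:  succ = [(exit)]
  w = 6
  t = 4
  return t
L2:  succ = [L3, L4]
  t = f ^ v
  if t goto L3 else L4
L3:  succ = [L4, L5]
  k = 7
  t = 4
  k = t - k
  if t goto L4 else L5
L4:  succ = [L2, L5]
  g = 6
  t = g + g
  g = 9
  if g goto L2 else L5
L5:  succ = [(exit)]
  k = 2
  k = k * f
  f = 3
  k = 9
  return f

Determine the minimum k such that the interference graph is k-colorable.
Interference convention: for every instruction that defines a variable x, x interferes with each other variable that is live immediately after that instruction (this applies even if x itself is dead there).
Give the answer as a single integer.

Answer: 4

Derivation:
Per-block:
  L0: {f,t,v} / ∅
  L1: {t,w} / ∅
  L2: {t} / {f,v}
  L3: {k,t} / ∅
  L4: {g,t} / ∅
  L5: {f,k} / {f}

Live sets:
  L0: in=∅ out={f,v}
  L1: in=∅ out=∅
  L2: in={f,v} out={f,v}
  L3: in={f,v} out={f,v}
  L4: in={f,v} out={f,v}
  L5: in={f} out=∅

Conflict graph:
  f↔{g,k,t,v}
  g↔{f,v}
  k↔{f,t,v}
  t↔{f,k,v}
  v↔{f,g,k,t}
  w↔∅

Colouring:
  {f,k,t,v} pairwise interfere (4-clique) ⇒ χ ≥ 4
  assign f→R0 g→R2 k→R2 t→R3 v→R1 w→R0 — no edge inside a register ⇒ χ ≤ 4
  χ = 4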